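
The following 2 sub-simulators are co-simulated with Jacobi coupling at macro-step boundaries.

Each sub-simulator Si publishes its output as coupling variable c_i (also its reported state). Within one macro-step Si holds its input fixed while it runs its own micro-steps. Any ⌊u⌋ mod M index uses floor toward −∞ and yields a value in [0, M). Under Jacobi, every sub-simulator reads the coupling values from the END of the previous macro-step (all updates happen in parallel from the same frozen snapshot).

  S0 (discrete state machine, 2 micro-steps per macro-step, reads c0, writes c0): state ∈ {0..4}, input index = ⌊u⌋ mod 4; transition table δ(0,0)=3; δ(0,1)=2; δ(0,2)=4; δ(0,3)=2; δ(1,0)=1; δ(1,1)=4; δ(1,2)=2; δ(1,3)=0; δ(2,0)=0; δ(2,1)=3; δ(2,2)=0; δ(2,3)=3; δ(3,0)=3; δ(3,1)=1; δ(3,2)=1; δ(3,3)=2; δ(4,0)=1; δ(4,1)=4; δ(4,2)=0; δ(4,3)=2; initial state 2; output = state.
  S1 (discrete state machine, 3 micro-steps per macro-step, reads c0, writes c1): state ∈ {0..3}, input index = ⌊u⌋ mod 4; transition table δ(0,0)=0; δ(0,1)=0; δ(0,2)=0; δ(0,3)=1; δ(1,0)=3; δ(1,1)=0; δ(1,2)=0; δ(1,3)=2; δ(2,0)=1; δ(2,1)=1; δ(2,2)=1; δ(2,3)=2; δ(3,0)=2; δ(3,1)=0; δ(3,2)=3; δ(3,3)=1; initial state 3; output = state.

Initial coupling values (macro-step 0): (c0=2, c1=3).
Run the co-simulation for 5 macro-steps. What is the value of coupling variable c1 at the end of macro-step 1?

c1 at macro-step 1 = 3

macro 1: S0 reads c0=2 → after 2×micro: 4; S1 reads c0=2 → after 3×micro: 3 ⇒ (c0=4, c1=3)
macro 2: S0 reads c0=4 → after 2×micro: 1; S1 reads c0=4 → after 3×micro: 3 ⇒ (c0=1, c1=3)
macro 3: S0 reads c0=1 → after 2×micro: 4; S1 reads c0=1 → after 3×micro: 0 ⇒ (c0=4, c1=0)
macro 4: S0 reads c0=4 → after 2×micro: 1; S1 reads c0=4 → after 3×micro: 0 ⇒ (c0=1, c1=0)
macro 5: S0 reads c0=1 → after 2×micro: 4; S1 reads c0=1 → after 3×micro: 0 ⇒ (c0=4, c1=0)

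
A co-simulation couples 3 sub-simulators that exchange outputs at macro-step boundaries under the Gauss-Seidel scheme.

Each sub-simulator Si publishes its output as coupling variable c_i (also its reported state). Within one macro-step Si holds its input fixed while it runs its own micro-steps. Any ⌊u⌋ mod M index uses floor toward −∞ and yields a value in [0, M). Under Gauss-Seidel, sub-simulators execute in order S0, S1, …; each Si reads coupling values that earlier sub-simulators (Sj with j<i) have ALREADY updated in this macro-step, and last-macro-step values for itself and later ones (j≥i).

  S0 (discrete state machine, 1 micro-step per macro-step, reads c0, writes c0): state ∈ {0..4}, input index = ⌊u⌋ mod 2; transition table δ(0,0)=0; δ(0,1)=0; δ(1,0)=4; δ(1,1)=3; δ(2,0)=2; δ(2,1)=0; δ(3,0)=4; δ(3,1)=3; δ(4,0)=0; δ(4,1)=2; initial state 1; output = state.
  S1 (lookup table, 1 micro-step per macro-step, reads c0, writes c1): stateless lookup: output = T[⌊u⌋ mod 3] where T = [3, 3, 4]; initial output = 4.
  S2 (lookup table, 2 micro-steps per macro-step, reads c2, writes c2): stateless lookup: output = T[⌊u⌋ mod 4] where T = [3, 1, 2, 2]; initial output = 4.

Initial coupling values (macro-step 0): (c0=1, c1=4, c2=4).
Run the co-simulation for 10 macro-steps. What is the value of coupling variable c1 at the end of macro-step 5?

macro 1: S0 reads c0=1 → after 1×micro: 3; S1 reads c0=3 → after 1×micro: 3; S2 reads c2=4 → after 2×micro: 3 ⇒ (c0=3, c1=3, c2=3)
macro 2: S0 reads c0=3 → after 1×micro: 3; S1 reads c0=3 → after 1×micro: 3; S2 reads c2=3 → after 2×micro: 2 ⇒ (c0=3, c1=3, c2=2)
macro 3: S0 reads c0=3 → after 1×micro: 3; S1 reads c0=3 → after 1×micro: 3; S2 reads c2=2 → after 2×micro: 2 ⇒ (c0=3, c1=3, c2=2)
macro 4: S0 reads c0=3 → after 1×micro: 3; S1 reads c0=3 → after 1×micro: 3; S2 reads c2=2 → after 2×micro: 2 ⇒ (c0=3, c1=3, c2=2)
macro 5: S0 reads c0=3 → after 1×micro: 3; S1 reads c0=3 → after 1×micro: 3; S2 reads c2=2 → after 2×micro: 2 ⇒ (c0=3, c1=3, c2=2)
macro 6: S0 reads c0=3 → after 1×micro: 3; S1 reads c0=3 → after 1×micro: 3; S2 reads c2=2 → after 2×micro: 2 ⇒ (c0=3, c1=3, c2=2)
macro 7: S0 reads c0=3 → after 1×micro: 3; S1 reads c0=3 → after 1×micro: 3; S2 reads c2=2 → after 2×micro: 2 ⇒ (c0=3, c1=3, c2=2)
macro 8: S0 reads c0=3 → after 1×micro: 3; S1 reads c0=3 → after 1×micro: 3; S2 reads c2=2 → after 2×micro: 2 ⇒ (c0=3, c1=3, c2=2)
macro 9: S0 reads c0=3 → after 1×micro: 3; S1 reads c0=3 → after 1×micro: 3; S2 reads c2=2 → after 2×micro: 2 ⇒ (c0=3, c1=3, c2=2)
macro 10: S0 reads c0=3 → after 1×micro: 3; S1 reads c0=3 → after 1×micro: 3; S2 reads c2=2 → after 2×micro: 2 ⇒ (c0=3, c1=3, c2=2)

c1 at macro-step 5 = 3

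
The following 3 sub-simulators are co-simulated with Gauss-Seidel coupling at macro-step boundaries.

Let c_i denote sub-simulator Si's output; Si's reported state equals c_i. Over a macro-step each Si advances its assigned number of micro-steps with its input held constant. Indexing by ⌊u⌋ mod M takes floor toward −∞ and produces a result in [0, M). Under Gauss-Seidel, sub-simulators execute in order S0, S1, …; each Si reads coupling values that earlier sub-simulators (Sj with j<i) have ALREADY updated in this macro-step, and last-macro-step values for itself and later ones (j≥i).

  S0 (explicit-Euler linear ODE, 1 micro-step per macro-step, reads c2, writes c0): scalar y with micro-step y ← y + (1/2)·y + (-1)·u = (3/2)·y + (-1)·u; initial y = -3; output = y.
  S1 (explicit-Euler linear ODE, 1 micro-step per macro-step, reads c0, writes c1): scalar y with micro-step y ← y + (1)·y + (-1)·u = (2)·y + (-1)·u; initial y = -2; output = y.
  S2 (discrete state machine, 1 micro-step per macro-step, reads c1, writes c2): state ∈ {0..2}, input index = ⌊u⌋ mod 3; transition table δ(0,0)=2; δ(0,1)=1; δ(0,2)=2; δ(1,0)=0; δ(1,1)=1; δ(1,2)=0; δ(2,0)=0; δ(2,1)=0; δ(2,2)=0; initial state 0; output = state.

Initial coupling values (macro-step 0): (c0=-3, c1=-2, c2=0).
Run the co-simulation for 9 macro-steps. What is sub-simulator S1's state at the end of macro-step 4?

S1 state at macro-step 4 = 1391/16

macro 1: S0 reads c2=0 → after 1×micro: -9/2; S1 reads c0=-9/2 → after 1×micro: 1/2; S2 reads c1=1/2 → after 1×micro: 2 ⇒ (c0=-9/2, c1=1/2, c2=2)
macro 2: S0 reads c2=2 → after 1×micro: -35/4; S1 reads c0=-35/4 → after 1×micro: 39/4; S2 reads c1=39/4 → after 1×micro: 0 ⇒ (c0=-35/4, c1=39/4, c2=0)
macro 3: S0 reads c2=0 → after 1×micro: -105/8; S1 reads c0=-105/8 → after 1×micro: 261/8; S2 reads c1=261/8 → after 1×micro: 2 ⇒ (c0=-105/8, c1=261/8, c2=2)
macro 4: S0 reads c2=2 → after 1×micro: -347/16; S1 reads c0=-347/16 → after 1×micro: 1391/16; S2 reads c1=1391/16 → after 1×micro: 0 ⇒ (c0=-347/16, c1=1391/16, c2=0)
macro 5: S0 reads c2=0 → after 1×micro: -1041/32; S1 reads c0=-1041/32 → after 1×micro: 6605/32; S2 reads c1=6605/32 → after 1×micro: 2 ⇒ (c0=-1041/32, c1=6605/32, c2=2)
macro 6: S0 reads c2=2 → after 1×micro: -3251/64; S1 reads c0=-3251/64 → after 1×micro: 29671/64; S2 reads c1=29671/64 → after 1×micro: 0 ⇒ (c0=-3251/64, c1=29671/64, c2=0)
macro 7: S0 reads c2=0 → after 1×micro: -9753/128; S1 reads c0=-9753/128 → after 1×micro: 128437/128; S2 reads c1=128437/128 → after 1×micro: 1 ⇒ (c0=-9753/128, c1=128437/128, c2=1)
macro 8: S0 reads c2=1 → after 1×micro: -29515/256; S1 reads c0=-29515/256 → after 1×micro: 543263/256; S2 reads c1=543263/256 → after 1×micro: 1 ⇒ (c0=-29515/256, c1=543263/256, c2=1)
macro 9: S0 reads c2=1 → after 1×micro: -89057/512; S1 reads c0=-89057/512 → after 1×micro: 2262109/512; S2 reads c1=2262109/512 → after 1×micro: 0 ⇒ (c0=-89057/512, c1=2262109/512, c2=0)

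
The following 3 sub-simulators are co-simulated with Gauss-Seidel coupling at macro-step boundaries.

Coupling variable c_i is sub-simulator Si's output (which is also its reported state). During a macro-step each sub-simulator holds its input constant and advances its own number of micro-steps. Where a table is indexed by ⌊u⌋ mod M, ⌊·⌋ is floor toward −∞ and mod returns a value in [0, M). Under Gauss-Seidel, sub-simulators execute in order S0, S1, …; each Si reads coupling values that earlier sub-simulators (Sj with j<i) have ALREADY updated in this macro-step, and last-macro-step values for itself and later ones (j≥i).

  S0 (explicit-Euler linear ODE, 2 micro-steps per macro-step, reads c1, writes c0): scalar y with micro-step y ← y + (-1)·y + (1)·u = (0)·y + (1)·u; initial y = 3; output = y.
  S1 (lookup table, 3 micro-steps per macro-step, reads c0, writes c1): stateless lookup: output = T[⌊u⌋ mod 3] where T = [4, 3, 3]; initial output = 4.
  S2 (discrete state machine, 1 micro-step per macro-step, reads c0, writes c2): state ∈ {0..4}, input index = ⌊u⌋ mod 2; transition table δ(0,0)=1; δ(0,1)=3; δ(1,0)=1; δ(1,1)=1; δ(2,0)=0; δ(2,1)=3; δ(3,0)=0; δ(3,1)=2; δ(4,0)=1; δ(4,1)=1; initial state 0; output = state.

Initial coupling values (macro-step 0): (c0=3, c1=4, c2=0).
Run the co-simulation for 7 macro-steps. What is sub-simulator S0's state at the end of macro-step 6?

macro 1: S0 reads c1=4 → after 2×micro: 4; S1 reads c0=4 → after 3×micro: 3; S2 reads c0=4 → after 1×micro: 1 ⇒ (c0=4, c1=3, c2=1)
macro 2: S0 reads c1=3 → after 2×micro: 3; S1 reads c0=3 → after 3×micro: 4; S2 reads c0=3 → after 1×micro: 1 ⇒ (c0=3, c1=4, c2=1)
macro 3: S0 reads c1=4 → after 2×micro: 4; S1 reads c0=4 → after 3×micro: 3; S2 reads c0=4 → after 1×micro: 1 ⇒ (c0=4, c1=3, c2=1)
macro 4: S0 reads c1=3 → after 2×micro: 3; S1 reads c0=3 → after 3×micro: 4; S2 reads c0=3 → after 1×micro: 1 ⇒ (c0=3, c1=4, c2=1)
macro 5: S0 reads c1=4 → after 2×micro: 4; S1 reads c0=4 → after 3×micro: 3; S2 reads c0=4 → after 1×micro: 1 ⇒ (c0=4, c1=3, c2=1)
macro 6: S0 reads c1=3 → after 2×micro: 3; S1 reads c0=3 → after 3×micro: 4; S2 reads c0=3 → after 1×micro: 1 ⇒ (c0=3, c1=4, c2=1)
macro 7: S0 reads c1=4 → after 2×micro: 4; S1 reads c0=4 → after 3×micro: 3; S2 reads c0=4 → after 1×micro: 1 ⇒ (c0=4, c1=3, c2=1)

S0 state at macro-step 6 = 3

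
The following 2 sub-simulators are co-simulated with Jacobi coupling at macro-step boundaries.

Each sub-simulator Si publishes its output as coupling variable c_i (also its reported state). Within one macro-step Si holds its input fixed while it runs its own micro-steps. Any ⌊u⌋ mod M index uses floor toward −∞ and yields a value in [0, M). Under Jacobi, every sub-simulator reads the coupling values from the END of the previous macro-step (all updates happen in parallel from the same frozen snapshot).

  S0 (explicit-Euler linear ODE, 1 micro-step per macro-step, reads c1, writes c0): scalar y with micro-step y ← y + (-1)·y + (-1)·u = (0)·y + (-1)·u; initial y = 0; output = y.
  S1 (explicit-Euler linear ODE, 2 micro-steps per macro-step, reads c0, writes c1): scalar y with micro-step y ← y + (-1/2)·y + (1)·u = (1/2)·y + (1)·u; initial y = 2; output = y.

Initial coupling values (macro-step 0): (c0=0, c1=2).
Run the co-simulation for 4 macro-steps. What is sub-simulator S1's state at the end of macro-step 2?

S1 state at macro-step 2 = -23/8

macro 1: S0 reads c1=2 → after 1×micro: -2; S1 reads c0=0 → after 2×micro: 1/2 ⇒ (c0=-2, c1=1/2)
macro 2: S0 reads c1=1/2 → after 1×micro: -1/2; S1 reads c0=-2 → after 2×micro: -23/8 ⇒ (c0=-1/2, c1=-23/8)
macro 3: S0 reads c1=-23/8 → after 1×micro: 23/8; S1 reads c0=-1/2 → after 2×micro: -47/32 ⇒ (c0=23/8, c1=-47/32)
macro 4: S0 reads c1=-47/32 → after 1×micro: 47/32; S1 reads c0=23/8 → after 2×micro: 505/128 ⇒ (c0=47/32, c1=505/128)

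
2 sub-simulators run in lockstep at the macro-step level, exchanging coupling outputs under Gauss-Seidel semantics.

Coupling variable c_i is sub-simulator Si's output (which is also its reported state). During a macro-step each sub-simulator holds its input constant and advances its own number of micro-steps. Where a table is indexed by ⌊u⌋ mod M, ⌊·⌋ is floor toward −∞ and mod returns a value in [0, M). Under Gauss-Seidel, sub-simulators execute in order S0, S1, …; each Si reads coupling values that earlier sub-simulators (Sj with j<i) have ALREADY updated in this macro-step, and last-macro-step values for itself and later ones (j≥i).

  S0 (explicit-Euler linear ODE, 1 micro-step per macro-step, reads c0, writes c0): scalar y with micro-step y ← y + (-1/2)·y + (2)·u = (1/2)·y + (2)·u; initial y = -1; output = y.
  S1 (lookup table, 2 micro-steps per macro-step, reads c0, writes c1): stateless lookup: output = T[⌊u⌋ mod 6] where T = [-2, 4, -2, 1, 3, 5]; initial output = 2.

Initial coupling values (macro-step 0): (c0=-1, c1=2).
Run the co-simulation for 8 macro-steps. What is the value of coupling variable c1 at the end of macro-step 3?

macro 1: S0 reads c0=-1 → after 1×micro: -5/2; S1 reads c0=-5/2 → after 2×micro: 1 ⇒ (c0=-5/2, c1=1)
macro 2: S0 reads c0=-5/2 → after 1×micro: -25/4; S1 reads c0=-25/4 → after 2×micro: 5 ⇒ (c0=-25/4, c1=5)
macro 3: S0 reads c0=-25/4 → after 1×micro: -125/8; S1 reads c0=-125/8 → after 2×micro: -2 ⇒ (c0=-125/8, c1=-2)
macro 4: S0 reads c0=-125/8 → after 1×micro: -625/16; S1 reads c0=-625/16 → after 2×micro: -2 ⇒ (c0=-625/16, c1=-2)
macro 5: S0 reads c0=-625/16 → after 1×micro: -3125/32; S1 reads c0=-3125/32 → after 2×micro: 3 ⇒ (c0=-3125/32, c1=3)
macro 6: S0 reads c0=-3125/32 → after 1×micro: -15625/64; S1 reads c0=-15625/64 → after 2×micro: 4 ⇒ (c0=-15625/64, c1=4)
macro 7: S0 reads c0=-15625/64 → after 1×micro: -78125/128; S1 reads c0=-78125/128 → after 2×micro: 4 ⇒ (c0=-78125/128, c1=4)
macro 8: S0 reads c0=-78125/128 → after 1×micro: -390625/256; S1 reads c0=-390625/256 → after 2×micro: 3 ⇒ (c0=-390625/256, c1=3)

c1 at macro-step 3 = -2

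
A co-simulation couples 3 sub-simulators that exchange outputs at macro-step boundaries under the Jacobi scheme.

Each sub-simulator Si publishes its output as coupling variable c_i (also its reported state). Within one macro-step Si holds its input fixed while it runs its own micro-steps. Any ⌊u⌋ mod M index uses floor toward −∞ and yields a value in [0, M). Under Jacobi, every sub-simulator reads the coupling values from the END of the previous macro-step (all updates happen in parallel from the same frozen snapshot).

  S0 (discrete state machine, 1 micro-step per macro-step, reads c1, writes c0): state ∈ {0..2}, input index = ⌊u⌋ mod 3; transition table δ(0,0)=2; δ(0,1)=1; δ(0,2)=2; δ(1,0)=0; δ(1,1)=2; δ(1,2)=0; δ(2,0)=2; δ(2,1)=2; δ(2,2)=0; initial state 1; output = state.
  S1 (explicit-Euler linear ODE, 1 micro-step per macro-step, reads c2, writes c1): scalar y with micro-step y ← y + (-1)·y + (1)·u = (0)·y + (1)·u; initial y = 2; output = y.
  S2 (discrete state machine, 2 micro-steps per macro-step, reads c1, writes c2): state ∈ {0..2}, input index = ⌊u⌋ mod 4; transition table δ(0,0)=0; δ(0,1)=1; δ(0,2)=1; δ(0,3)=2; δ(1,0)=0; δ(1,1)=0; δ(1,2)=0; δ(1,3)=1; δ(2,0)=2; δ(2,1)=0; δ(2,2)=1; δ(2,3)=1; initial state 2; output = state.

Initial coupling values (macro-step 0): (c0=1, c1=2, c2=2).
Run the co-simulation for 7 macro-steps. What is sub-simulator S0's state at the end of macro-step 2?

macro 1: S0 reads c1=2 → after 1×micro: 0; S1 reads c2=2 → after 1×micro: 2; S2 reads c1=2 → after 2×micro: 0 ⇒ (c0=0, c1=2, c2=0)
macro 2: S0 reads c1=2 → after 1×micro: 2; S1 reads c2=0 → after 1×micro: 0; S2 reads c1=2 → after 2×micro: 0 ⇒ (c0=2, c1=0, c2=0)
macro 3: S0 reads c1=0 → after 1×micro: 2; S1 reads c2=0 → after 1×micro: 0; S2 reads c1=0 → after 2×micro: 0 ⇒ (c0=2, c1=0, c2=0)
macro 4: S0 reads c1=0 → after 1×micro: 2; S1 reads c2=0 → after 1×micro: 0; S2 reads c1=0 → after 2×micro: 0 ⇒ (c0=2, c1=0, c2=0)
macro 5: S0 reads c1=0 → after 1×micro: 2; S1 reads c2=0 → after 1×micro: 0; S2 reads c1=0 → after 2×micro: 0 ⇒ (c0=2, c1=0, c2=0)
macro 6: S0 reads c1=0 → after 1×micro: 2; S1 reads c2=0 → after 1×micro: 0; S2 reads c1=0 → after 2×micro: 0 ⇒ (c0=2, c1=0, c2=0)
macro 7: S0 reads c1=0 → after 1×micro: 2; S1 reads c2=0 → after 1×micro: 0; S2 reads c1=0 → after 2×micro: 0 ⇒ (c0=2, c1=0, c2=0)

S0 state at macro-step 2 = 2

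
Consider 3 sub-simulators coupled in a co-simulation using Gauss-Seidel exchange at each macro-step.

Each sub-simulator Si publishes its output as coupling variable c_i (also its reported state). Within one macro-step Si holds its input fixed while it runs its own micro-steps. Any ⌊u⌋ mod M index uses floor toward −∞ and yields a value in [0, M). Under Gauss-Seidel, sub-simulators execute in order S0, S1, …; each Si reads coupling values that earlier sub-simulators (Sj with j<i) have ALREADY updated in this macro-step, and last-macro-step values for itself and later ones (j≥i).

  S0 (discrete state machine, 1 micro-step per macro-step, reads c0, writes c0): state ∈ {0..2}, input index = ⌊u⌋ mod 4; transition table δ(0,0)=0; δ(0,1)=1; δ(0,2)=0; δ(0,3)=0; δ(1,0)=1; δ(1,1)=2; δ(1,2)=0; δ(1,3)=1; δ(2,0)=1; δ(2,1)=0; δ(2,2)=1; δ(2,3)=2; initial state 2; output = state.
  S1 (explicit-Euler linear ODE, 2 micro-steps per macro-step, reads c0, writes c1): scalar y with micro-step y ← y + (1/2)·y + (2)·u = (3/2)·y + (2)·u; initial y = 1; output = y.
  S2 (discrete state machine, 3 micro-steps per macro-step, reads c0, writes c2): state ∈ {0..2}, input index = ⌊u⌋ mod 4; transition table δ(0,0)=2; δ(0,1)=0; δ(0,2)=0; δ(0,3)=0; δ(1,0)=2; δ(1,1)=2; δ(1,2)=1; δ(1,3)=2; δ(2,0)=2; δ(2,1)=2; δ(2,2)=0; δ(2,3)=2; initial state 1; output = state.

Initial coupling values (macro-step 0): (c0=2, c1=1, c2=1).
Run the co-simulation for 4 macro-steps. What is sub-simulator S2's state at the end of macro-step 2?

S2 state at macro-step 2 = 0

macro 1: S0 reads c0=2 → after 1×micro: 1; S1 reads c0=1 → after 2×micro: 29/4; S2 reads c0=1 → after 3×micro: 2 ⇒ (c0=1, c1=29/4, c2=2)
macro 2: S0 reads c0=1 → after 1×micro: 2; S1 reads c0=2 → after 2×micro: 421/16; S2 reads c0=2 → after 3×micro: 0 ⇒ (c0=2, c1=421/16, c2=0)
macro 3: S0 reads c0=2 → after 1×micro: 1; S1 reads c0=1 → after 2×micro: 4109/64; S2 reads c0=1 → after 3×micro: 0 ⇒ (c0=1, c1=4109/64, c2=0)
macro 4: S0 reads c0=1 → after 1×micro: 2; S1 reads c0=2 → after 2×micro: 39541/256; S2 reads c0=2 → after 3×micro: 0 ⇒ (c0=2, c1=39541/256, c2=0)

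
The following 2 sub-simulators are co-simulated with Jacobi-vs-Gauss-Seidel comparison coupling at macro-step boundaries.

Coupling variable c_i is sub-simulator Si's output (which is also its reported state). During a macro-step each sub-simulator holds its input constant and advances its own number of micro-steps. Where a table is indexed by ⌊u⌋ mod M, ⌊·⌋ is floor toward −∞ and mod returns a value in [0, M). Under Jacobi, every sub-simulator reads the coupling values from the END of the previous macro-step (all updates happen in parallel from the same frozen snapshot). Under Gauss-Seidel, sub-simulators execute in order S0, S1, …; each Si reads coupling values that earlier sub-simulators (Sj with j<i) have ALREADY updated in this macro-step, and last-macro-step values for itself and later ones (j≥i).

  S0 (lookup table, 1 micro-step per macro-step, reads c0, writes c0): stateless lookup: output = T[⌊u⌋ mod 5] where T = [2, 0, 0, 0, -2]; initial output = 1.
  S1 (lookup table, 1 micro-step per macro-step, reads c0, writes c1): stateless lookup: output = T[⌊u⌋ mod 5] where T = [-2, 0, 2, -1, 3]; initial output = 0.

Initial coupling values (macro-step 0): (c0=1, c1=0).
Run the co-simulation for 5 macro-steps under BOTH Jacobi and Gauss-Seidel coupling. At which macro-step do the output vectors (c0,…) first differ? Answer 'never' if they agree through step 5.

first divergence at macro-step: 1

[Jacobi] macro 1: S0 reads c0=1 → after 1×micro: 0; S1 reads c0=1 → after 1×micro: 0 ⇒ (c0=0, c1=0)
[Jacobi] macro 2: S0 reads c0=0 → after 1×micro: 2; S1 reads c0=0 → after 1×micro: -2 ⇒ (c0=2, c1=-2)
[Jacobi] macro 3: S0 reads c0=2 → after 1×micro: 0; S1 reads c0=2 → after 1×micro: 2 ⇒ (c0=0, c1=2)
[Jacobi] macro 4: S0 reads c0=0 → after 1×micro: 2; S1 reads c0=0 → after 1×micro: -2 ⇒ (c0=2, c1=-2)
[Jacobi] macro 5: S0 reads c0=2 → after 1×micro: 0; S1 reads c0=2 → after 1×micro: 2 ⇒ (c0=0, c1=2)
[Gauss-Seidel] macro 1: S0 reads c0=1 → after 1×micro: 0; S1 reads c0=0 → after 1×micro: -2 ⇒ (c0=0, c1=-2)
[Gauss-Seidel] macro 2: S0 reads c0=0 → after 1×micro: 2; S1 reads c0=2 → after 1×micro: 2 ⇒ (c0=2, c1=2)
[Gauss-Seidel] macro 3: S0 reads c0=2 → after 1×micro: 0; S1 reads c0=0 → after 1×micro: -2 ⇒ (c0=0, c1=-2)
[Gauss-Seidel] macro 4: S0 reads c0=0 → after 1×micro: 2; S1 reads c0=2 → after 1×micro: 2 ⇒ (c0=2, c1=2)
[Gauss-Seidel] macro 5: S0 reads c0=2 → after 1×micro: 0; S1 reads c0=0 → after 1×micro: -2 ⇒ (c0=0, c1=-2)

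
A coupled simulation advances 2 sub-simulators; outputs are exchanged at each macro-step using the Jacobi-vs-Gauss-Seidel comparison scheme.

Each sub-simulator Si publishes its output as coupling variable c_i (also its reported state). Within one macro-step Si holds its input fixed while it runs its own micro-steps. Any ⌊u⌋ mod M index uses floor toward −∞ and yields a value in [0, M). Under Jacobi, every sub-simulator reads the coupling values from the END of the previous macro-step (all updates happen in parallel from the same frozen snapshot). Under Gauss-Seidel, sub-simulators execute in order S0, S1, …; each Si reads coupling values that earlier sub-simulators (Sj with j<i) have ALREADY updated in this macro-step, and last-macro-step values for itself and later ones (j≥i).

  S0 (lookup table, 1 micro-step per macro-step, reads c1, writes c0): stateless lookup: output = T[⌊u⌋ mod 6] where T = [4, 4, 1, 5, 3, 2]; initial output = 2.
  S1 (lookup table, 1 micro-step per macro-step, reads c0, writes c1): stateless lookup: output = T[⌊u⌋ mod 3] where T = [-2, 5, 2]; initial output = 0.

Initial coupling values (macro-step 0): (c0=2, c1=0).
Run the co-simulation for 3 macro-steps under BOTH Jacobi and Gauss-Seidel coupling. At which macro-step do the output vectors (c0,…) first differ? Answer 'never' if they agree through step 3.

first divergence at macro-step: 1

[Jacobi] macro 1: S0 reads c1=0 → after 1×micro: 4; S1 reads c0=2 → after 1×micro: 2 ⇒ (c0=4, c1=2)
[Jacobi] macro 2: S0 reads c1=2 → after 1×micro: 1; S1 reads c0=4 → after 1×micro: 5 ⇒ (c0=1, c1=5)
[Jacobi] macro 3: S0 reads c1=5 → after 1×micro: 2; S1 reads c0=1 → after 1×micro: 5 ⇒ (c0=2, c1=5)
[Gauss-Seidel] macro 1: S0 reads c1=0 → after 1×micro: 4; S1 reads c0=4 → after 1×micro: 5 ⇒ (c0=4, c1=5)
[Gauss-Seidel] macro 2: S0 reads c1=5 → after 1×micro: 2; S1 reads c0=2 → after 1×micro: 2 ⇒ (c0=2, c1=2)
[Gauss-Seidel] macro 3: S0 reads c1=2 → after 1×micro: 1; S1 reads c0=1 → after 1×micro: 5 ⇒ (c0=1, c1=5)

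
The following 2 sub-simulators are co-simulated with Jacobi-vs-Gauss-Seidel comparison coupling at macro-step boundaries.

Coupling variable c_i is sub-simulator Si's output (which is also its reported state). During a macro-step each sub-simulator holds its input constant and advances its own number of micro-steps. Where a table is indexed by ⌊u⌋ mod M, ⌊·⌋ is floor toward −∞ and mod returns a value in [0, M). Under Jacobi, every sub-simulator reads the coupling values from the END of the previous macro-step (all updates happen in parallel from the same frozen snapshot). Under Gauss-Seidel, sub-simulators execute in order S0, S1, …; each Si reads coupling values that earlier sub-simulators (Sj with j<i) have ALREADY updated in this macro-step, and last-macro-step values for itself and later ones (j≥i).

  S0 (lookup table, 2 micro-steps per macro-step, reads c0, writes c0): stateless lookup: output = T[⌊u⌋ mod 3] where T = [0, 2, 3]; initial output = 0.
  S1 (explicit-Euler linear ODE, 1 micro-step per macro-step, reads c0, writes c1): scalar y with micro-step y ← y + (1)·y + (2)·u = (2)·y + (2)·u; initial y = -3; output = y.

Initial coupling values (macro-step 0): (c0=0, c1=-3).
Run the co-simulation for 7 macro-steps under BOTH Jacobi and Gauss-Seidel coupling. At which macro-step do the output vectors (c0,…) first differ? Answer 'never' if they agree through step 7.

first divergence at macro-step: never

[Jacobi] macro 1: S0 reads c0=0 → after 2×micro: 0; S1 reads c0=0 → after 1×micro: -6 ⇒ (c0=0, c1=-6)
[Jacobi] macro 2: S0 reads c0=0 → after 2×micro: 0; S1 reads c0=0 → after 1×micro: -12 ⇒ (c0=0, c1=-12)
[Jacobi] macro 3: S0 reads c0=0 → after 2×micro: 0; S1 reads c0=0 → after 1×micro: -24 ⇒ (c0=0, c1=-24)
[Jacobi] macro 4: S0 reads c0=0 → after 2×micro: 0; S1 reads c0=0 → after 1×micro: -48 ⇒ (c0=0, c1=-48)
[Jacobi] macro 5: S0 reads c0=0 → after 2×micro: 0; S1 reads c0=0 → after 1×micro: -96 ⇒ (c0=0, c1=-96)
[Jacobi] macro 6: S0 reads c0=0 → after 2×micro: 0; S1 reads c0=0 → after 1×micro: -192 ⇒ (c0=0, c1=-192)
[Jacobi] macro 7: S0 reads c0=0 → after 2×micro: 0; S1 reads c0=0 → after 1×micro: -384 ⇒ (c0=0, c1=-384)
[Gauss-Seidel] macro 1: S0 reads c0=0 → after 2×micro: 0; S1 reads c0=0 → after 1×micro: -6 ⇒ (c0=0, c1=-6)
[Gauss-Seidel] macro 2: S0 reads c0=0 → after 2×micro: 0; S1 reads c0=0 → after 1×micro: -12 ⇒ (c0=0, c1=-12)
[Gauss-Seidel] macro 3: S0 reads c0=0 → after 2×micro: 0; S1 reads c0=0 → after 1×micro: -24 ⇒ (c0=0, c1=-24)
[Gauss-Seidel] macro 4: S0 reads c0=0 → after 2×micro: 0; S1 reads c0=0 → after 1×micro: -48 ⇒ (c0=0, c1=-48)
[Gauss-Seidel] macro 5: S0 reads c0=0 → after 2×micro: 0; S1 reads c0=0 → after 1×micro: -96 ⇒ (c0=0, c1=-96)
[Gauss-Seidel] macro 6: S0 reads c0=0 → after 2×micro: 0; S1 reads c0=0 → after 1×micro: -192 ⇒ (c0=0, c1=-192)
[Gauss-Seidel] macro 7: S0 reads c0=0 → after 2×micro: 0; S1 reads c0=0 → after 1×micro: -384 ⇒ (c0=0, c1=-384)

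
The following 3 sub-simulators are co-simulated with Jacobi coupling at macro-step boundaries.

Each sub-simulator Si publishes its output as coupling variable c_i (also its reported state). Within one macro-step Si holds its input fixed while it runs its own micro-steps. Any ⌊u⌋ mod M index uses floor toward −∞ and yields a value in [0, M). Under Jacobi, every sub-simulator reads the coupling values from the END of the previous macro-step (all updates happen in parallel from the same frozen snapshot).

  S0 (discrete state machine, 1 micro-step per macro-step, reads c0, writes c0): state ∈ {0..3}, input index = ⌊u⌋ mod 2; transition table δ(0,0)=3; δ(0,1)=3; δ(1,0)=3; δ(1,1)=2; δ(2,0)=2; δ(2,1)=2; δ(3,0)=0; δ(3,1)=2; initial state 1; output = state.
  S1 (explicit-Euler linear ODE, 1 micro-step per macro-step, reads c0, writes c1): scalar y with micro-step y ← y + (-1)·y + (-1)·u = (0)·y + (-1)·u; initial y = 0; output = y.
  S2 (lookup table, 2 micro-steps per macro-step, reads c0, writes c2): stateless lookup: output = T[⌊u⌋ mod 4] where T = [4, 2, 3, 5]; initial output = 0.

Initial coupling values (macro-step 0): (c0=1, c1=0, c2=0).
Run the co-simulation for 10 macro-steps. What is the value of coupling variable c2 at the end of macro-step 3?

macro 1: S0 reads c0=1 → after 1×micro: 2; S1 reads c0=1 → after 1×micro: -1; S2 reads c0=1 → after 2×micro: 2 ⇒ (c0=2, c1=-1, c2=2)
macro 2: S0 reads c0=2 → after 1×micro: 2; S1 reads c0=2 → after 1×micro: -2; S2 reads c0=2 → after 2×micro: 3 ⇒ (c0=2, c1=-2, c2=3)
macro 3: S0 reads c0=2 → after 1×micro: 2; S1 reads c0=2 → after 1×micro: -2; S2 reads c0=2 → after 2×micro: 3 ⇒ (c0=2, c1=-2, c2=3)
macro 4: S0 reads c0=2 → after 1×micro: 2; S1 reads c0=2 → after 1×micro: -2; S2 reads c0=2 → after 2×micro: 3 ⇒ (c0=2, c1=-2, c2=3)
macro 5: S0 reads c0=2 → after 1×micro: 2; S1 reads c0=2 → after 1×micro: -2; S2 reads c0=2 → after 2×micro: 3 ⇒ (c0=2, c1=-2, c2=3)
macro 6: S0 reads c0=2 → after 1×micro: 2; S1 reads c0=2 → after 1×micro: -2; S2 reads c0=2 → after 2×micro: 3 ⇒ (c0=2, c1=-2, c2=3)
macro 7: S0 reads c0=2 → after 1×micro: 2; S1 reads c0=2 → after 1×micro: -2; S2 reads c0=2 → after 2×micro: 3 ⇒ (c0=2, c1=-2, c2=3)
macro 8: S0 reads c0=2 → after 1×micro: 2; S1 reads c0=2 → after 1×micro: -2; S2 reads c0=2 → after 2×micro: 3 ⇒ (c0=2, c1=-2, c2=3)
macro 9: S0 reads c0=2 → after 1×micro: 2; S1 reads c0=2 → after 1×micro: -2; S2 reads c0=2 → after 2×micro: 3 ⇒ (c0=2, c1=-2, c2=3)
macro 10: S0 reads c0=2 → after 1×micro: 2; S1 reads c0=2 → after 1×micro: -2; S2 reads c0=2 → after 2×micro: 3 ⇒ (c0=2, c1=-2, c2=3)

c2 at macro-step 3 = 3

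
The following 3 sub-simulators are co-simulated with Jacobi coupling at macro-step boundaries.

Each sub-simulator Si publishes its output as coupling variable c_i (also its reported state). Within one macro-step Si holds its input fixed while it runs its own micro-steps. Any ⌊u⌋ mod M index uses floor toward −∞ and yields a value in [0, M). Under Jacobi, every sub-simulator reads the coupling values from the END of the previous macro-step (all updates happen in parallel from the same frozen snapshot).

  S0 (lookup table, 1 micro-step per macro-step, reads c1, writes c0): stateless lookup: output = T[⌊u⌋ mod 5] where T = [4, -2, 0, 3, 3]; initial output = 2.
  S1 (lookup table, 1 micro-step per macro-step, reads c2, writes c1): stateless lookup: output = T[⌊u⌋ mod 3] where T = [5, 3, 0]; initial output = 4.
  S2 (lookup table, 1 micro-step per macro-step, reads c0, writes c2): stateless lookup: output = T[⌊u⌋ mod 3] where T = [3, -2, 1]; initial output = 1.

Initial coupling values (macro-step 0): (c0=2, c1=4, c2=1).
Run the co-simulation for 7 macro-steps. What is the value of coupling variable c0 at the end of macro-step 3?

c0 at macro-step 3 = 3

macro 1: S0 reads c1=4 → after 1×micro: 3; S1 reads c2=1 → after 1×micro: 3; S2 reads c0=2 → after 1×micro: 1 ⇒ (c0=3, c1=3, c2=1)
macro 2: S0 reads c1=3 → after 1×micro: 3; S1 reads c2=1 → after 1×micro: 3; S2 reads c0=3 → after 1×micro: 3 ⇒ (c0=3, c1=3, c2=3)
macro 3: S0 reads c1=3 → after 1×micro: 3; S1 reads c2=3 → after 1×micro: 5; S2 reads c0=3 → after 1×micro: 3 ⇒ (c0=3, c1=5, c2=3)
macro 4: S0 reads c1=5 → after 1×micro: 4; S1 reads c2=3 → after 1×micro: 5; S2 reads c0=3 → after 1×micro: 3 ⇒ (c0=4, c1=5, c2=3)
macro 5: S0 reads c1=5 → after 1×micro: 4; S1 reads c2=3 → after 1×micro: 5; S2 reads c0=4 → after 1×micro: -2 ⇒ (c0=4, c1=5, c2=-2)
macro 6: S0 reads c1=5 → after 1×micro: 4; S1 reads c2=-2 → after 1×micro: 3; S2 reads c0=4 → after 1×micro: -2 ⇒ (c0=4, c1=3, c2=-2)
macro 7: S0 reads c1=3 → after 1×micro: 3; S1 reads c2=-2 → after 1×micro: 3; S2 reads c0=4 → after 1×micro: -2 ⇒ (c0=3, c1=3, c2=-2)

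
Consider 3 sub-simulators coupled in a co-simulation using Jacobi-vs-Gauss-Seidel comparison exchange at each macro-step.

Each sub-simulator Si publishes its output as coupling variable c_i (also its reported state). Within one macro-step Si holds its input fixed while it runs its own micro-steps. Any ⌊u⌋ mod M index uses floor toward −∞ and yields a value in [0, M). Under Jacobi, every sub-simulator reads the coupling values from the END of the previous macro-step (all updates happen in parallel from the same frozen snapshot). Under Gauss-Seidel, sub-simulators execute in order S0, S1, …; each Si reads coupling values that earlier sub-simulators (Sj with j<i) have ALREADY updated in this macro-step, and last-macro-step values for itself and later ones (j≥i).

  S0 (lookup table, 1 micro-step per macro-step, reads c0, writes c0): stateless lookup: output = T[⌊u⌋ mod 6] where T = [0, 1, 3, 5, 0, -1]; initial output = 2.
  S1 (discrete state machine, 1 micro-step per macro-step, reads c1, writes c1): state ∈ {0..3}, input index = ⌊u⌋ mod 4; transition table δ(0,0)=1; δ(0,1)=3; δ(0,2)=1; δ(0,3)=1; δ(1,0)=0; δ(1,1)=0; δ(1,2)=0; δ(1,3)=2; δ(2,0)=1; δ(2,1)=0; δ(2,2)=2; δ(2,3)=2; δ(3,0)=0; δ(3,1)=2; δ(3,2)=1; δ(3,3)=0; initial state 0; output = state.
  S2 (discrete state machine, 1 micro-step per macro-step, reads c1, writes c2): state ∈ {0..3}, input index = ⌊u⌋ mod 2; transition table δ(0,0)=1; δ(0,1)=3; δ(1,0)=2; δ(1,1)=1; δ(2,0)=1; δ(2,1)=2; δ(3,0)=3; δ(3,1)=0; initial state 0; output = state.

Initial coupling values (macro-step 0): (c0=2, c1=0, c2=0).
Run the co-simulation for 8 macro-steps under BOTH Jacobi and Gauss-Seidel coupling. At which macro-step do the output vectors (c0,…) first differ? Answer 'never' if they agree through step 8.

[Jacobi] macro 1: S0 reads c0=2 → after 1×micro: 3; S1 reads c1=0 → after 1×micro: 1; S2 reads c1=0 → after 1×micro: 1 ⇒ (c0=3, c1=1, c2=1)
[Jacobi] macro 2: S0 reads c0=3 → after 1×micro: 5; S1 reads c1=1 → after 1×micro: 0; S2 reads c1=1 → after 1×micro: 1 ⇒ (c0=5, c1=0, c2=1)
[Jacobi] macro 3: S0 reads c0=5 → after 1×micro: -1; S1 reads c1=0 → after 1×micro: 1; S2 reads c1=0 → after 1×micro: 2 ⇒ (c0=-1, c1=1, c2=2)
[Jacobi] macro 4: S0 reads c0=-1 → after 1×micro: -1; S1 reads c1=1 → after 1×micro: 0; S2 reads c1=1 → after 1×micro: 2 ⇒ (c0=-1, c1=0, c2=2)
[Jacobi] macro 5: S0 reads c0=-1 → after 1×micro: -1; S1 reads c1=0 → after 1×micro: 1; S2 reads c1=0 → after 1×micro: 1 ⇒ (c0=-1, c1=1, c2=1)
[Jacobi] macro 6: S0 reads c0=-1 → after 1×micro: -1; S1 reads c1=1 → after 1×micro: 0; S2 reads c1=1 → after 1×micro: 1 ⇒ (c0=-1, c1=0, c2=1)
[Jacobi] macro 7: S0 reads c0=-1 → after 1×micro: -1; S1 reads c1=0 → after 1×micro: 1; S2 reads c1=0 → after 1×micro: 2 ⇒ (c0=-1, c1=1, c2=2)
[Jacobi] macro 8: S0 reads c0=-1 → after 1×micro: -1; S1 reads c1=1 → after 1×micro: 0; S2 reads c1=1 → after 1×micro: 2 ⇒ (c0=-1, c1=0, c2=2)
[Gauss-Seidel] macro 1: S0 reads c0=2 → after 1×micro: 3; S1 reads c1=0 → after 1×micro: 1; S2 reads c1=1 → after 1×micro: 3 ⇒ (c0=3, c1=1, c2=3)
[Gauss-Seidel] macro 2: S0 reads c0=3 → after 1×micro: 5; S1 reads c1=1 → after 1×micro: 0; S2 reads c1=0 → after 1×micro: 3 ⇒ (c0=5, c1=0, c2=3)
[Gauss-Seidel] macro 3: S0 reads c0=5 → after 1×micro: -1; S1 reads c1=0 → after 1×micro: 1; S2 reads c1=1 → after 1×micro: 0 ⇒ (c0=-1, c1=1, c2=0)
[Gauss-Seidel] macro 4: S0 reads c0=-1 → after 1×micro: -1; S1 reads c1=1 → after 1×micro: 0; S2 reads c1=0 → after 1×micro: 1 ⇒ (c0=-1, c1=0, c2=1)
[Gauss-Seidel] macro 5: S0 reads c0=-1 → after 1×micro: -1; S1 reads c1=0 → after 1×micro: 1; S2 reads c1=1 → after 1×micro: 1 ⇒ (c0=-1, c1=1, c2=1)
[Gauss-Seidel] macro 6: S0 reads c0=-1 → after 1×micro: -1; S1 reads c1=1 → after 1×micro: 0; S2 reads c1=0 → after 1×micro: 2 ⇒ (c0=-1, c1=0, c2=2)
[Gauss-Seidel] macro 7: S0 reads c0=-1 → after 1×micro: -1; S1 reads c1=0 → after 1×micro: 1; S2 reads c1=1 → after 1×micro: 2 ⇒ (c0=-1, c1=1, c2=2)
[Gauss-Seidel] macro 8: S0 reads c0=-1 → after 1×micro: -1; S1 reads c1=1 → after 1×micro: 0; S2 reads c1=0 → after 1×micro: 1 ⇒ (c0=-1, c1=0, c2=1)

first divergence at macro-step: 1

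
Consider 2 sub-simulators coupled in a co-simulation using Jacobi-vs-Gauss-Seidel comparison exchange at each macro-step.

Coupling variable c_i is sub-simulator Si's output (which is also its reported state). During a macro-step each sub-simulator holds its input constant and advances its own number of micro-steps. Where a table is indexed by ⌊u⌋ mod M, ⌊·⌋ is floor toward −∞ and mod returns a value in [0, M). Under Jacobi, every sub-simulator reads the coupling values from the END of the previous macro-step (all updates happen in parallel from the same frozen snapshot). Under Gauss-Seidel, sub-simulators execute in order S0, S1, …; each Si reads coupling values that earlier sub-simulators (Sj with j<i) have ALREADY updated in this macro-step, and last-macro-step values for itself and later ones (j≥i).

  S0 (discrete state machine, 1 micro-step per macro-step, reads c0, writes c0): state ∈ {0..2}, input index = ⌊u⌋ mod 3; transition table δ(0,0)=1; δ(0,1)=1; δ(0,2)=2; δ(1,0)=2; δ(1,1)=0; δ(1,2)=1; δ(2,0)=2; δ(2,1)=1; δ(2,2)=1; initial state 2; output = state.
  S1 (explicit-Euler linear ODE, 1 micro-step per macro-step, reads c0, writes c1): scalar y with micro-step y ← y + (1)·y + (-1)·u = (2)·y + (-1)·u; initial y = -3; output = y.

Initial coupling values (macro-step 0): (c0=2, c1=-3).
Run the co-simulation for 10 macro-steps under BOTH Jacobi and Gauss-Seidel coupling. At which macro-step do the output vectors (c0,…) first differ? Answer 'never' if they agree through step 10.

[Jacobi] macro 1: S0 reads c0=2 → after 1×micro: 1; S1 reads c0=2 → after 1×micro: -8 ⇒ (c0=1, c1=-8)
[Jacobi] macro 2: S0 reads c0=1 → after 1×micro: 0; S1 reads c0=1 → after 1×micro: -17 ⇒ (c0=0, c1=-17)
[Jacobi] macro 3: S0 reads c0=0 → after 1×micro: 1; S1 reads c0=0 → after 1×micro: -34 ⇒ (c0=1, c1=-34)
[Jacobi] macro 4: S0 reads c0=1 → after 1×micro: 0; S1 reads c0=1 → after 1×micro: -69 ⇒ (c0=0, c1=-69)
[Jacobi] macro 5: S0 reads c0=0 → after 1×micro: 1; S1 reads c0=0 → after 1×micro: -138 ⇒ (c0=1, c1=-138)
[Jacobi] macro 6: S0 reads c0=1 → after 1×micro: 0; S1 reads c0=1 → after 1×micro: -277 ⇒ (c0=0, c1=-277)
[Jacobi] macro 7: S0 reads c0=0 → after 1×micro: 1; S1 reads c0=0 → after 1×micro: -554 ⇒ (c0=1, c1=-554)
[Jacobi] macro 8: S0 reads c0=1 → after 1×micro: 0; S1 reads c0=1 → after 1×micro: -1109 ⇒ (c0=0, c1=-1109)
[Jacobi] macro 9: S0 reads c0=0 → after 1×micro: 1; S1 reads c0=0 → after 1×micro: -2218 ⇒ (c0=1, c1=-2218)
[Jacobi] macro 10: S0 reads c0=1 → after 1×micro: 0; S1 reads c0=1 → after 1×micro: -4437 ⇒ (c0=0, c1=-4437)
[Gauss-Seidel] macro 1: S0 reads c0=2 → after 1×micro: 1; S1 reads c0=1 → after 1×micro: -7 ⇒ (c0=1, c1=-7)
[Gauss-Seidel] macro 2: S0 reads c0=1 → after 1×micro: 0; S1 reads c0=0 → after 1×micro: -14 ⇒ (c0=0, c1=-14)
[Gauss-Seidel] macro 3: S0 reads c0=0 → after 1×micro: 1; S1 reads c0=1 → after 1×micro: -29 ⇒ (c0=1, c1=-29)
[Gauss-Seidel] macro 4: S0 reads c0=1 → after 1×micro: 0; S1 reads c0=0 → after 1×micro: -58 ⇒ (c0=0, c1=-58)
[Gauss-Seidel] macro 5: S0 reads c0=0 → after 1×micro: 1; S1 reads c0=1 → after 1×micro: -117 ⇒ (c0=1, c1=-117)
[Gauss-Seidel] macro 6: S0 reads c0=1 → after 1×micro: 0; S1 reads c0=0 → after 1×micro: -234 ⇒ (c0=0, c1=-234)
[Gauss-Seidel] macro 7: S0 reads c0=0 → after 1×micro: 1; S1 reads c0=1 → after 1×micro: -469 ⇒ (c0=1, c1=-469)
[Gauss-Seidel] macro 8: S0 reads c0=1 → after 1×micro: 0; S1 reads c0=0 → after 1×micro: -938 ⇒ (c0=0, c1=-938)
[Gauss-Seidel] macro 9: S0 reads c0=0 → after 1×micro: 1; S1 reads c0=1 → after 1×micro: -1877 ⇒ (c0=1, c1=-1877)
[Gauss-Seidel] macro 10: S0 reads c0=1 → after 1×micro: 0; S1 reads c0=0 → after 1×micro: -3754 ⇒ (c0=0, c1=-3754)

first divergence at macro-step: 1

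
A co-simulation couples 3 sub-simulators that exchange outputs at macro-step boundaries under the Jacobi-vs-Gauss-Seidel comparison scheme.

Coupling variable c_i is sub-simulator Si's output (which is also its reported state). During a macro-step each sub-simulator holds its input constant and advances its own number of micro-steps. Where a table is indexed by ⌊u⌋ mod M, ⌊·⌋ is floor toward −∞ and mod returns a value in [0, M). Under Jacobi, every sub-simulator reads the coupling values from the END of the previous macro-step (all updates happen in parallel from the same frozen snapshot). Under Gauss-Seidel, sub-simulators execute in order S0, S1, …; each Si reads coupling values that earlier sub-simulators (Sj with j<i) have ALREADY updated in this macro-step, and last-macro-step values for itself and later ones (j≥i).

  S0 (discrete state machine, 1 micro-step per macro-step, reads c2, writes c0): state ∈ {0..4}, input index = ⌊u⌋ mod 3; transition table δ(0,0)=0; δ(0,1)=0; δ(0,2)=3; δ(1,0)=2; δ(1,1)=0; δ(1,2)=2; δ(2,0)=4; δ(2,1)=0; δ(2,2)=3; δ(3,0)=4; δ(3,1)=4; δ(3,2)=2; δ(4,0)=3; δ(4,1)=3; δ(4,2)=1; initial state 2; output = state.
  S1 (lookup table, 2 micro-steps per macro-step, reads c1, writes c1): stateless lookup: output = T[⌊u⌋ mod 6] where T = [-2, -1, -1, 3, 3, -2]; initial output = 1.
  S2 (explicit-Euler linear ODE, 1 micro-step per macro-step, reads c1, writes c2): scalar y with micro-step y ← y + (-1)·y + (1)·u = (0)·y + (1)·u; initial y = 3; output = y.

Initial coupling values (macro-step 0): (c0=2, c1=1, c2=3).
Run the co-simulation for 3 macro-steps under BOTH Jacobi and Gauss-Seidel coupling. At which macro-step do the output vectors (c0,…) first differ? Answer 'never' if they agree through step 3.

first divergence at macro-step: 1

[Jacobi] macro 1: S0 reads c2=3 → after 1×micro: 4; S1 reads c1=1 → after 2×micro: -1; S2 reads c1=1 → after 1×micro: 1 ⇒ (c0=4, c1=-1, c2=1)
[Jacobi] macro 2: S0 reads c2=1 → after 1×micro: 3; S1 reads c1=-1 → after 2×micro: -2; S2 reads c1=-1 → after 1×micro: -1 ⇒ (c0=3, c1=-2, c2=-1)
[Jacobi] macro 3: S0 reads c2=-1 → after 1×micro: 2; S1 reads c1=-2 → after 2×micro: 3; S2 reads c1=-2 → after 1×micro: -2 ⇒ (c0=2, c1=3, c2=-2)
[Gauss-Seidel] macro 1: S0 reads c2=3 → after 1×micro: 4; S1 reads c1=1 → after 2×micro: -1; S2 reads c1=-1 → after 1×micro: -1 ⇒ (c0=4, c1=-1, c2=-1)
[Gauss-Seidel] macro 2: S0 reads c2=-1 → after 1×micro: 1; S1 reads c1=-1 → after 2×micro: -2; S2 reads c1=-2 → after 1×micro: -2 ⇒ (c0=1, c1=-2, c2=-2)
[Gauss-Seidel] macro 3: S0 reads c2=-2 → after 1×micro: 0; S1 reads c1=-2 → after 2×micro: 3; S2 reads c1=3 → after 1×micro: 3 ⇒ (c0=0, c1=3, c2=3)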